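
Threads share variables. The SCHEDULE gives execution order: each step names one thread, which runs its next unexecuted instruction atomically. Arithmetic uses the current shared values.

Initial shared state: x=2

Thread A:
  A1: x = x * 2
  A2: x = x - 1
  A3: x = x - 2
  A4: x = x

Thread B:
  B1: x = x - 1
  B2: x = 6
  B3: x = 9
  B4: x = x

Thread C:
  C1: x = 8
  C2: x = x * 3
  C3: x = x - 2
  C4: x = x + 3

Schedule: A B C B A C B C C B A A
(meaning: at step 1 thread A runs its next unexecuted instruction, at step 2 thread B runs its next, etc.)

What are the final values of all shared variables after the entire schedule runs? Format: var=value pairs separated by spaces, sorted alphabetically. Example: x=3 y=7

Step 1: thread A executes A1 (x = x * 2). Shared: x=4. PCs: A@1 B@0 C@0
Step 2: thread B executes B1 (x = x - 1). Shared: x=3. PCs: A@1 B@1 C@0
Step 3: thread C executes C1 (x = 8). Shared: x=8. PCs: A@1 B@1 C@1
Step 4: thread B executes B2 (x = 6). Shared: x=6. PCs: A@1 B@2 C@1
Step 5: thread A executes A2 (x = x - 1). Shared: x=5. PCs: A@2 B@2 C@1
Step 6: thread C executes C2 (x = x * 3). Shared: x=15. PCs: A@2 B@2 C@2
Step 7: thread B executes B3 (x = 9). Shared: x=9. PCs: A@2 B@3 C@2
Step 8: thread C executes C3 (x = x - 2). Shared: x=7. PCs: A@2 B@3 C@3
Step 9: thread C executes C4 (x = x + 3). Shared: x=10. PCs: A@2 B@3 C@4
Step 10: thread B executes B4 (x = x). Shared: x=10. PCs: A@2 B@4 C@4
Step 11: thread A executes A3 (x = x - 2). Shared: x=8. PCs: A@3 B@4 C@4
Step 12: thread A executes A4 (x = x). Shared: x=8. PCs: A@4 B@4 C@4

Answer: x=8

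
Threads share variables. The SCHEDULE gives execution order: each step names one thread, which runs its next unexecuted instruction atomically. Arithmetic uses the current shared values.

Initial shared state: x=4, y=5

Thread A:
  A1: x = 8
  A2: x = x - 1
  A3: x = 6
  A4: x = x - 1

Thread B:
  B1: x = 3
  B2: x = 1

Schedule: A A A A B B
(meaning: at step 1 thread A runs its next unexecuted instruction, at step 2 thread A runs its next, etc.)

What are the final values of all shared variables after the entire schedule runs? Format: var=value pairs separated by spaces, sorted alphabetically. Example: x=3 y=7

Answer: x=1 y=5

Derivation:
Step 1: thread A executes A1 (x = 8). Shared: x=8 y=5. PCs: A@1 B@0
Step 2: thread A executes A2 (x = x - 1). Shared: x=7 y=5. PCs: A@2 B@0
Step 3: thread A executes A3 (x = 6). Shared: x=6 y=5. PCs: A@3 B@0
Step 4: thread A executes A4 (x = x - 1). Shared: x=5 y=5. PCs: A@4 B@0
Step 5: thread B executes B1 (x = 3). Shared: x=3 y=5. PCs: A@4 B@1
Step 6: thread B executes B2 (x = 1). Shared: x=1 y=5. PCs: A@4 B@2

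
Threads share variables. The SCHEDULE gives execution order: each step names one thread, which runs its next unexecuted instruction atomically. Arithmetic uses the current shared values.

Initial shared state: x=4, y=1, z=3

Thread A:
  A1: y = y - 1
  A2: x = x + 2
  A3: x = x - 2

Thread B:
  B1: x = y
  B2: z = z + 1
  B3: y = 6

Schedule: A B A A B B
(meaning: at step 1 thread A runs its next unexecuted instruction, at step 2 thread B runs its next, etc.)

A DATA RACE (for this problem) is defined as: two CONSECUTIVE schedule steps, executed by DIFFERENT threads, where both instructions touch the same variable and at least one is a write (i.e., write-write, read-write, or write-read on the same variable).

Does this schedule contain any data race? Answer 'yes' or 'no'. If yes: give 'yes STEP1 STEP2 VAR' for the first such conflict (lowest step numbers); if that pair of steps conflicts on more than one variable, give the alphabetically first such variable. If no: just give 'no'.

Steps 1,2: A(y = y - 1) vs B(x = y). RACE on y (W-R).
Steps 2,3: B(x = y) vs A(x = x + 2). RACE on x (W-W).
Steps 3,4: same thread (A). No race.
Steps 4,5: A(r=x,w=x) vs B(r=z,w=z). No conflict.
Steps 5,6: same thread (B). No race.
First conflict at steps 1,2.

Answer: yes 1 2 y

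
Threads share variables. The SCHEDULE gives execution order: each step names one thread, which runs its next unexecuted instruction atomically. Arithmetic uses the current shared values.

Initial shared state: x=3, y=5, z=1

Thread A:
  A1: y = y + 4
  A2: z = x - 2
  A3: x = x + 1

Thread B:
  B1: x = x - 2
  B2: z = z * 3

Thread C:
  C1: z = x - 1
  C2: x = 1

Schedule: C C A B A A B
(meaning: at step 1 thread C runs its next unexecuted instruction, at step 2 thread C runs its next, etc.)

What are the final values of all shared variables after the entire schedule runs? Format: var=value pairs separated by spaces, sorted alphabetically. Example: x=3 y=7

Answer: x=0 y=9 z=-9

Derivation:
Step 1: thread C executes C1 (z = x - 1). Shared: x=3 y=5 z=2. PCs: A@0 B@0 C@1
Step 2: thread C executes C2 (x = 1). Shared: x=1 y=5 z=2. PCs: A@0 B@0 C@2
Step 3: thread A executes A1 (y = y + 4). Shared: x=1 y=9 z=2. PCs: A@1 B@0 C@2
Step 4: thread B executes B1 (x = x - 2). Shared: x=-1 y=9 z=2. PCs: A@1 B@1 C@2
Step 5: thread A executes A2 (z = x - 2). Shared: x=-1 y=9 z=-3. PCs: A@2 B@1 C@2
Step 6: thread A executes A3 (x = x + 1). Shared: x=0 y=9 z=-3. PCs: A@3 B@1 C@2
Step 7: thread B executes B2 (z = z * 3). Shared: x=0 y=9 z=-9. PCs: A@3 B@2 C@2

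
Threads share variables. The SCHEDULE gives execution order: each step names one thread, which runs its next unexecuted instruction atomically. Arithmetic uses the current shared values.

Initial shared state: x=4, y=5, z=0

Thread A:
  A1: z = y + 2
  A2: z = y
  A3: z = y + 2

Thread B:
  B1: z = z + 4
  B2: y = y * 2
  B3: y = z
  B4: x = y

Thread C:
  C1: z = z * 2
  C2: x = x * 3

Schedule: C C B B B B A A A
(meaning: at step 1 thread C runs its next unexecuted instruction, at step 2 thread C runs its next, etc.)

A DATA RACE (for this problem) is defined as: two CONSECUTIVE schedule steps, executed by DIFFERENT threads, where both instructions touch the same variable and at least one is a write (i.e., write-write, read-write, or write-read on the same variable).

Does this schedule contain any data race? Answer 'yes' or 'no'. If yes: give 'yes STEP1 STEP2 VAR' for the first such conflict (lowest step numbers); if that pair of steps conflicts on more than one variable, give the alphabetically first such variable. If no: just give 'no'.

Steps 1,2: same thread (C). No race.
Steps 2,3: C(r=x,w=x) vs B(r=z,w=z). No conflict.
Steps 3,4: same thread (B). No race.
Steps 4,5: same thread (B). No race.
Steps 5,6: same thread (B). No race.
Steps 6,7: B(r=y,w=x) vs A(r=y,w=z). No conflict.
Steps 7,8: same thread (A). No race.
Steps 8,9: same thread (A). No race.

Answer: no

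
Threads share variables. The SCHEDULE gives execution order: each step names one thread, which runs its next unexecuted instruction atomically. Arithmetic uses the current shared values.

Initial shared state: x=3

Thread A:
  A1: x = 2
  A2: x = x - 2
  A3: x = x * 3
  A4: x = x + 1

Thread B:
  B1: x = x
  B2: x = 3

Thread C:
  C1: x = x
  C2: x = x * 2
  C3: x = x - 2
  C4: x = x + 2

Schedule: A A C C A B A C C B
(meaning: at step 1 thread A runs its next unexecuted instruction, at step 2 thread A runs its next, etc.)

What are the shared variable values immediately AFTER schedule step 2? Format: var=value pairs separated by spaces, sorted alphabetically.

Step 1: thread A executes A1 (x = 2). Shared: x=2. PCs: A@1 B@0 C@0
Step 2: thread A executes A2 (x = x - 2). Shared: x=0. PCs: A@2 B@0 C@0

Answer: x=0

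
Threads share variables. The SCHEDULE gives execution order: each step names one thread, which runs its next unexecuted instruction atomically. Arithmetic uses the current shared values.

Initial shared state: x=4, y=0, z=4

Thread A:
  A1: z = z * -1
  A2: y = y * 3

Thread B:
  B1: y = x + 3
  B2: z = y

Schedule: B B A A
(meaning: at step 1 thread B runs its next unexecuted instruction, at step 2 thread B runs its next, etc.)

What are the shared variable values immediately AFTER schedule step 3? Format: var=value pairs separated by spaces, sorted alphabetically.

Step 1: thread B executes B1 (y = x + 3). Shared: x=4 y=7 z=4. PCs: A@0 B@1
Step 2: thread B executes B2 (z = y). Shared: x=4 y=7 z=7. PCs: A@0 B@2
Step 3: thread A executes A1 (z = z * -1). Shared: x=4 y=7 z=-7. PCs: A@1 B@2

Answer: x=4 y=7 z=-7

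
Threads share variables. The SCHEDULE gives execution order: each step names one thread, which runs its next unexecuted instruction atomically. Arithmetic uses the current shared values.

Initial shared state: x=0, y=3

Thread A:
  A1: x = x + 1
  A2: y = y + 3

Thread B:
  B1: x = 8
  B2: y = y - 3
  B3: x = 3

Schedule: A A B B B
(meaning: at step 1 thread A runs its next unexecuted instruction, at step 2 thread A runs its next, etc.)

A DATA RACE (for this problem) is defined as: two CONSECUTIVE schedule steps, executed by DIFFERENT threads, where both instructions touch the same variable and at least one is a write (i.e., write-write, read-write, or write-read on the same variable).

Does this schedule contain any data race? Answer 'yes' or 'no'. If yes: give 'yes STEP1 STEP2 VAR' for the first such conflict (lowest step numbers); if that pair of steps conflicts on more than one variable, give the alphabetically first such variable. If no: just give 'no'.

Answer: no

Derivation:
Steps 1,2: same thread (A). No race.
Steps 2,3: A(r=y,w=y) vs B(r=-,w=x). No conflict.
Steps 3,4: same thread (B). No race.
Steps 4,5: same thread (B). No race.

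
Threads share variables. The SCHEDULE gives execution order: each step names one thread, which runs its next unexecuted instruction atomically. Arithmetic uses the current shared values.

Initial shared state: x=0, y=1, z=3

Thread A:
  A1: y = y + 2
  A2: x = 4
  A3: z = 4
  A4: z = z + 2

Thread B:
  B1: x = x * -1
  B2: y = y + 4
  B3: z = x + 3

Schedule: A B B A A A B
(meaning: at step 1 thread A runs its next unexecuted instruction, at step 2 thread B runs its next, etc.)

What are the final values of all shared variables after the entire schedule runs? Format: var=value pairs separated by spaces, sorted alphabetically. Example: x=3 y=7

Answer: x=4 y=7 z=7

Derivation:
Step 1: thread A executes A1 (y = y + 2). Shared: x=0 y=3 z=3. PCs: A@1 B@0
Step 2: thread B executes B1 (x = x * -1). Shared: x=0 y=3 z=3. PCs: A@1 B@1
Step 3: thread B executes B2 (y = y + 4). Shared: x=0 y=7 z=3. PCs: A@1 B@2
Step 4: thread A executes A2 (x = 4). Shared: x=4 y=7 z=3. PCs: A@2 B@2
Step 5: thread A executes A3 (z = 4). Shared: x=4 y=7 z=4. PCs: A@3 B@2
Step 6: thread A executes A4 (z = z + 2). Shared: x=4 y=7 z=6. PCs: A@4 B@2
Step 7: thread B executes B3 (z = x + 3). Shared: x=4 y=7 z=7. PCs: A@4 B@3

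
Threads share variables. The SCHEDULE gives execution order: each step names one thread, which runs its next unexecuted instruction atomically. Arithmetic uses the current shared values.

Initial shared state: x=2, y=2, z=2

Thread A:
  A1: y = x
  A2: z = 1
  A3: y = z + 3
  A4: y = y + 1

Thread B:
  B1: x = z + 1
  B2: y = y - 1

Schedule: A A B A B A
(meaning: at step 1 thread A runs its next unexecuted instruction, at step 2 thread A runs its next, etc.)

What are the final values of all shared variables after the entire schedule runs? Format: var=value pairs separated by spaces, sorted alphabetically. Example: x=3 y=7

Step 1: thread A executes A1 (y = x). Shared: x=2 y=2 z=2. PCs: A@1 B@0
Step 2: thread A executes A2 (z = 1). Shared: x=2 y=2 z=1. PCs: A@2 B@0
Step 3: thread B executes B1 (x = z + 1). Shared: x=2 y=2 z=1. PCs: A@2 B@1
Step 4: thread A executes A3 (y = z + 3). Shared: x=2 y=4 z=1. PCs: A@3 B@1
Step 5: thread B executes B2 (y = y - 1). Shared: x=2 y=3 z=1. PCs: A@3 B@2
Step 6: thread A executes A4 (y = y + 1). Shared: x=2 y=4 z=1. PCs: A@4 B@2

Answer: x=2 y=4 z=1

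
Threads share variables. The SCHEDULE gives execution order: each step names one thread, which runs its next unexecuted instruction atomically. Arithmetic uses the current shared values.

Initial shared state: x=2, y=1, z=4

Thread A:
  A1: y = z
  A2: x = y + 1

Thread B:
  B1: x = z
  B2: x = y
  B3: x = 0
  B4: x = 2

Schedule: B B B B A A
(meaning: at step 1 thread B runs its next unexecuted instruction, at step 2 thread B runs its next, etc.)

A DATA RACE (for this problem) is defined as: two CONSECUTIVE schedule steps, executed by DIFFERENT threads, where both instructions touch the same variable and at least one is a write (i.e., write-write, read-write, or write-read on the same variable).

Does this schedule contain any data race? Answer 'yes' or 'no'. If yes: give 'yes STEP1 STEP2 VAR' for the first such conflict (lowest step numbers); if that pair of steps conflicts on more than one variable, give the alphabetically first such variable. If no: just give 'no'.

Steps 1,2: same thread (B). No race.
Steps 2,3: same thread (B). No race.
Steps 3,4: same thread (B). No race.
Steps 4,5: B(r=-,w=x) vs A(r=z,w=y). No conflict.
Steps 5,6: same thread (A). No race.

Answer: no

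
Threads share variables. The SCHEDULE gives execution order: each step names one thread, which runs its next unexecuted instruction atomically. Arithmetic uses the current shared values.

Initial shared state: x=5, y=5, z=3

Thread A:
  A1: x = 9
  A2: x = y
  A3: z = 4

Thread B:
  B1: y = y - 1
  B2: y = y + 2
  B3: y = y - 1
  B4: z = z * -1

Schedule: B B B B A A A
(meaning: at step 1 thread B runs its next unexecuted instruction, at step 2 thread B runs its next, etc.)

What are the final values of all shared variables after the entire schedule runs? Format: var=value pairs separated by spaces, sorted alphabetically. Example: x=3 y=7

Answer: x=5 y=5 z=4

Derivation:
Step 1: thread B executes B1 (y = y - 1). Shared: x=5 y=4 z=3. PCs: A@0 B@1
Step 2: thread B executes B2 (y = y + 2). Shared: x=5 y=6 z=3. PCs: A@0 B@2
Step 3: thread B executes B3 (y = y - 1). Shared: x=5 y=5 z=3. PCs: A@0 B@3
Step 4: thread B executes B4 (z = z * -1). Shared: x=5 y=5 z=-3. PCs: A@0 B@4
Step 5: thread A executes A1 (x = 9). Shared: x=9 y=5 z=-3. PCs: A@1 B@4
Step 6: thread A executes A2 (x = y). Shared: x=5 y=5 z=-3. PCs: A@2 B@4
Step 7: thread A executes A3 (z = 4). Shared: x=5 y=5 z=4. PCs: A@3 B@4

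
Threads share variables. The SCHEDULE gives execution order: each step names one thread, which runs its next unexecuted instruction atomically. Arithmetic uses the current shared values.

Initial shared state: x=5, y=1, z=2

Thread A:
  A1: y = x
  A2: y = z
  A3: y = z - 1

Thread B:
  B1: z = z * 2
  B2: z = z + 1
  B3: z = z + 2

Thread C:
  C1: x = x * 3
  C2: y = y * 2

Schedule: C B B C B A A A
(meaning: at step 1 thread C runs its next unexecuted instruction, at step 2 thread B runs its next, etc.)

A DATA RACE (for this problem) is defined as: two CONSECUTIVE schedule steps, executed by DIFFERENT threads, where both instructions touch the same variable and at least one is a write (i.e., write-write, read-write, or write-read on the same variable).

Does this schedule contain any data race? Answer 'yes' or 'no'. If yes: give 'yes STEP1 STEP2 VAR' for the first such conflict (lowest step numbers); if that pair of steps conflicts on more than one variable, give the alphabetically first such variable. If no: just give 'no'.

Steps 1,2: C(r=x,w=x) vs B(r=z,w=z). No conflict.
Steps 2,3: same thread (B). No race.
Steps 3,4: B(r=z,w=z) vs C(r=y,w=y). No conflict.
Steps 4,5: C(r=y,w=y) vs B(r=z,w=z). No conflict.
Steps 5,6: B(r=z,w=z) vs A(r=x,w=y). No conflict.
Steps 6,7: same thread (A). No race.
Steps 7,8: same thread (A). No race.

Answer: no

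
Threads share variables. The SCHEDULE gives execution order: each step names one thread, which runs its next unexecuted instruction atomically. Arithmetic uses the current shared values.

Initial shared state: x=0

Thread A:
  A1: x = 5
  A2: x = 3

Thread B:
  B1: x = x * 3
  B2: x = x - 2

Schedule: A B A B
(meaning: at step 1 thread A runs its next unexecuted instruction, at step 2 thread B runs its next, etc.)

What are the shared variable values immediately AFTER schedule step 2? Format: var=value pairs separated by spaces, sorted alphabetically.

Step 1: thread A executes A1 (x = 5). Shared: x=5. PCs: A@1 B@0
Step 2: thread B executes B1 (x = x * 3). Shared: x=15. PCs: A@1 B@1

Answer: x=15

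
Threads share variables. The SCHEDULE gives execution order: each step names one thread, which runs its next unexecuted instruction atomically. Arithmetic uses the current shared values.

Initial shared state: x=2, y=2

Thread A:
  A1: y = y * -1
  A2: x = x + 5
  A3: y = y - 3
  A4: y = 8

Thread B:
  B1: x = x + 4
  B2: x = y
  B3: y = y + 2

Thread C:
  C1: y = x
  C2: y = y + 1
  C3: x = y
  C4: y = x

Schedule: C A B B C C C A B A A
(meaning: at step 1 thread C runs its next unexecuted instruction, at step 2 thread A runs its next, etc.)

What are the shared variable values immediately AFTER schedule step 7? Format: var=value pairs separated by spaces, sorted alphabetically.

Answer: x=-1 y=-1

Derivation:
Step 1: thread C executes C1 (y = x). Shared: x=2 y=2. PCs: A@0 B@0 C@1
Step 2: thread A executes A1 (y = y * -1). Shared: x=2 y=-2. PCs: A@1 B@0 C@1
Step 3: thread B executes B1 (x = x + 4). Shared: x=6 y=-2. PCs: A@1 B@1 C@1
Step 4: thread B executes B2 (x = y). Shared: x=-2 y=-2. PCs: A@1 B@2 C@1
Step 5: thread C executes C2 (y = y + 1). Shared: x=-2 y=-1. PCs: A@1 B@2 C@2
Step 6: thread C executes C3 (x = y). Shared: x=-1 y=-1. PCs: A@1 B@2 C@3
Step 7: thread C executes C4 (y = x). Shared: x=-1 y=-1. PCs: A@1 B@2 C@4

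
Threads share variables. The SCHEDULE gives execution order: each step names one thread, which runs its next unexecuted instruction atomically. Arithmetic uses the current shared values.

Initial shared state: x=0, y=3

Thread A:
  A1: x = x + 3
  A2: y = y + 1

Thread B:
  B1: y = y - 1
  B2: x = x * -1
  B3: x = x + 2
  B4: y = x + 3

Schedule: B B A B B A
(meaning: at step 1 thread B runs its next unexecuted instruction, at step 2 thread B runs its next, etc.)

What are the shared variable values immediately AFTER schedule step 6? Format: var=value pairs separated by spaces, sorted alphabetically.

Step 1: thread B executes B1 (y = y - 1). Shared: x=0 y=2. PCs: A@0 B@1
Step 2: thread B executes B2 (x = x * -1). Shared: x=0 y=2. PCs: A@0 B@2
Step 3: thread A executes A1 (x = x + 3). Shared: x=3 y=2. PCs: A@1 B@2
Step 4: thread B executes B3 (x = x + 2). Shared: x=5 y=2. PCs: A@1 B@3
Step 5: thread B executes B4 (y = x + 3). Shared: x=5 y=8. PCs: A@1 B@4
Step 6: thread A executes A2 (y = y + 1). Shared: x=5 y=9. PCs: A@2 B@4

Answer: x=5 y=9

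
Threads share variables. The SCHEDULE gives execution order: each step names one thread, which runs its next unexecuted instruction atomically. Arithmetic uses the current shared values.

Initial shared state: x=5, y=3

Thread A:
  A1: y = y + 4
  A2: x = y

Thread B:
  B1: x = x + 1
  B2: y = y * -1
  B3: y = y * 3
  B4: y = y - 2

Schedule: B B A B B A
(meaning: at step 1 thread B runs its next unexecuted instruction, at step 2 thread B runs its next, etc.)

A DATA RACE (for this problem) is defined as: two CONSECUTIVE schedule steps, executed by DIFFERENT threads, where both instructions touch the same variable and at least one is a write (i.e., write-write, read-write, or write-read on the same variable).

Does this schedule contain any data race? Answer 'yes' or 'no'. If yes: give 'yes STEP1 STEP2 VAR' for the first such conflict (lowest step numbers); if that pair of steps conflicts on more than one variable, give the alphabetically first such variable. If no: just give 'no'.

Answer: yes 2 3 y

Derivation:
Steps 1,2: same thread (B). No race.
Steps 2,3: B(y = y * -1) vs A(y = y + 4). RACE on y (W-W).
Steps 3,4: A(y = y + 4) vs B(y = y * 3). RACE on y (W-W).
Steps 4,5: same thread (B). No race.
Steps 5,6: B(y = y - 2) vs A(x = y). RACE on y (W-R).
First conflict at steps 2,3.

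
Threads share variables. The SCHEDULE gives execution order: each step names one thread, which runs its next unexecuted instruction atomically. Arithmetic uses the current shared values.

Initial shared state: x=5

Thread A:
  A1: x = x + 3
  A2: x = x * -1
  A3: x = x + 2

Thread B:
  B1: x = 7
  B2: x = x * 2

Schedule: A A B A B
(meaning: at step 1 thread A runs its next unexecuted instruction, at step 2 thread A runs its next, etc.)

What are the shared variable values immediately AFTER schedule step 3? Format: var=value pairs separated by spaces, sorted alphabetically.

Answer: x=7

Derivation:
Step 1: thread A executes A1 (x = x + 3). Shared: x=8. PCs: A@1 B@0
Step 2: thread A executes A2 (x = x * -1). Shared: x=-8. PCs: A@2 B@0
Step 3: thread B executes B1 (x = 7). Shared: x=7. PCs: A@2 B@1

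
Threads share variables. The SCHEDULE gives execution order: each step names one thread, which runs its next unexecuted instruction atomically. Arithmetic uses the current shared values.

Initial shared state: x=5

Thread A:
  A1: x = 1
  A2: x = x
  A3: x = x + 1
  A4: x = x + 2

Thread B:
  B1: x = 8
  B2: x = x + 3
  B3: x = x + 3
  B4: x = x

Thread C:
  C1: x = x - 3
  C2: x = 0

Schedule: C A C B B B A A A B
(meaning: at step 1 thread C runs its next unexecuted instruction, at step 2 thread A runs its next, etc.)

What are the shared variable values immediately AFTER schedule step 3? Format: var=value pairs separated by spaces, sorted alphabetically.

Answer: x=0

Derivation:
Step 1: thread C executes C1 (x = x - 3). Shared: x=2. PCs: A@0 B@0 C@1
Step 2: thread A executes A1 (x = 1). Shared: x=1. PCs: A@1 B@0 C@1
Step 3: thread C executes C2 (x = 0). Shared: x=0. PCs: A@1 B@0 C@2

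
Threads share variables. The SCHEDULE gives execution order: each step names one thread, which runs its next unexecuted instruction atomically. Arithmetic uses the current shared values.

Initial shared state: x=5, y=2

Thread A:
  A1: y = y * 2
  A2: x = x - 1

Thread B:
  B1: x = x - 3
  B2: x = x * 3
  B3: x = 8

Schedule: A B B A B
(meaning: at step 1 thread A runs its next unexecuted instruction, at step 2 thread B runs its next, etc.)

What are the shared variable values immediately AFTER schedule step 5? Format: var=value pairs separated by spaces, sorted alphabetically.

Answer: x=8 y=4

Derivation:
Step 1: thread A executes A1 (y = y * 2). Shared: x=5 y=4. PCs: A@1 B@0
Step 2: thread B executes B1 (x = x - 3). Shared: x=2 y=4. PCs: A@1 B@1
Step 3: thread B executes B2 (x = x * 3). Shared: x=6 y=4. PCs: A@1 B@2
Step 4: thread A executes A2 (x = x - 1). Shared: x=5 y=4. PCs: A@2 B@2
Step 5: thread B executes B3 (x = 8). Shared: x=8 y=4. PCs: A@2 B@3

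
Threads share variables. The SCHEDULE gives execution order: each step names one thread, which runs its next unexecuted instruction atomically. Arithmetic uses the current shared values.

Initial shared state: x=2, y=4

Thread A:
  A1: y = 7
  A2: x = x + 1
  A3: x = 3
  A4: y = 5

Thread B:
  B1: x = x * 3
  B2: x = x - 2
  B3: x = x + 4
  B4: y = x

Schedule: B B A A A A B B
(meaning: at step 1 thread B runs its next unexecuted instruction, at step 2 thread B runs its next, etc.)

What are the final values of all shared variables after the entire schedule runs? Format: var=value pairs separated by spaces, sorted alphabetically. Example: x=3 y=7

Step 1: thread B executes B1 (x = x * 3). Shared: x=6 y=4. PCs: A@0 B@1
Step 2: thread B executes B2 (x = x - 2). Shared: x=4 y=4. PCs: A@0 B@2
Step 3: thread A executes A1 (y = 7). Shared: x=4 y=7. PCs: A@1 B@2
Step 4: thread A executes A2 (x = x + 1). Shared: x=5 y=7. PCs: A@2 B@2
Step 5: thread A executes A3 (x = 3). Shared: x=3 y=7. PCs: A@3 B@2
Step 6: thread A executes A4 (y = 5). Shared: x=3 y=5. PCs: A@4 B@2
Step 7: thread B executes B3 (x = x + 4). Shared: x=7 y=5. PCs: A@4 B@3
Step 8: thread B executes B4 (y = x). Shared: x=7 y=7. PCs: A@4 B@4

Answer: x=7 y=7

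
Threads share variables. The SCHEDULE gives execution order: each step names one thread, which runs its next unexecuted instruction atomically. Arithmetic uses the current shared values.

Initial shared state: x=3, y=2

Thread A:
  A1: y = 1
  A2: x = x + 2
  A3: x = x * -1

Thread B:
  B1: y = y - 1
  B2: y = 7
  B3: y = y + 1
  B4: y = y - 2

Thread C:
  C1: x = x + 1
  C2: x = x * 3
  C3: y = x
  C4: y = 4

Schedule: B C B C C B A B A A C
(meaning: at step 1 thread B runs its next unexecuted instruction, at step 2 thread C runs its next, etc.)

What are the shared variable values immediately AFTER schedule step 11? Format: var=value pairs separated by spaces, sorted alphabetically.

Step 1: thread B executes B1 (y = y - 1). Shared: x=3 y=1. PCs: A@0 B@1 C@0
Step 2: thread C executes C1 (x = x + 1). Shared: x=4 y=1. PCs: A@0 B@1 C@1
Step 3: thread B executes B2 (y = 7). Shared: x=4 y=7. PCs: A@0 B@2 C@1
Step 4: thread C executes C2 (x = x * 3). Shared: x=12 y=7. PCs: A@0 B@2 C@2
Step 5: thread C executes C3 (y = x). Shared: x=12 y=12. PCs: A@0 B@2 C@3
Step 6: thread B executes B3 (y = y + 1). Shared: x=12 y=13. PCs: A@0 B@3 C@3
Step 7: thread A executes A1 (y = 1). Shared: x=12 y=1. PCs: A@1 B@3 C@3
Step 8: thread B executes B4 (y = y - 2). Shared: x=12 y=-1. PCs: A@1 B@4 C@3
Step 9: thread A executes A2 (x = x + 2). Shared: x=14 y=-1. PCs: A@2 B@4 C@3
Step 10: thread A executes A3 (x = x * -1). Shared: x=-14 y=-1. PCs: A@3 B@4 C@3
Step 11: thread C executes C4 (y = 4). Shared: x=-14 y=4. PCs: A@3 B@4 C@4

Answer: x=-14 y=4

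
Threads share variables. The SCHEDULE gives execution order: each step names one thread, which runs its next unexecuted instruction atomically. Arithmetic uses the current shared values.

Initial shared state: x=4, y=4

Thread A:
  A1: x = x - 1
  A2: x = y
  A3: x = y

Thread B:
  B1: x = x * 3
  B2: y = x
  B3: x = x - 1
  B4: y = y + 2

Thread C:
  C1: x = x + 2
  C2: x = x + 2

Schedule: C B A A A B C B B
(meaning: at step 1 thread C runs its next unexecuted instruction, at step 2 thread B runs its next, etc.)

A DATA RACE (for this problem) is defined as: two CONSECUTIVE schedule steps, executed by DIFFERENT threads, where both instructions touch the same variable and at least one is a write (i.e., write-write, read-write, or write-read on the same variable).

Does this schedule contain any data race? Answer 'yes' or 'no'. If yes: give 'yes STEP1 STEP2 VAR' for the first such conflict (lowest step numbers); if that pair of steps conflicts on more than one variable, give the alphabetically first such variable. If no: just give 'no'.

Steps 1,2: C(x = x + 2) vs B(x = x * 3). RACE on x (W-W).
Steps 2,3: B(x = x * 3) vs A(x = x - 1). RACE on x (W-W).
Steps 3,4: same thread (A). No race.
Steps 4,5: same thread (A). No race.
Steps 5,6: A(x = y) vs B(y = x). RACE on x (W-R), y (R-W). Multiple vars; alphabetically first is x.
Steps 6,7: B(y = x) vs C(x = x + 2). RACE on x (R-W).
Steps 7,8: C(x = x + 2) vs B(x = x - 1). RACE on x (W-W).
Steps 8,9: same thread (B). No race.
First conflict at steps 1,2.

Answer: yes 1 2 x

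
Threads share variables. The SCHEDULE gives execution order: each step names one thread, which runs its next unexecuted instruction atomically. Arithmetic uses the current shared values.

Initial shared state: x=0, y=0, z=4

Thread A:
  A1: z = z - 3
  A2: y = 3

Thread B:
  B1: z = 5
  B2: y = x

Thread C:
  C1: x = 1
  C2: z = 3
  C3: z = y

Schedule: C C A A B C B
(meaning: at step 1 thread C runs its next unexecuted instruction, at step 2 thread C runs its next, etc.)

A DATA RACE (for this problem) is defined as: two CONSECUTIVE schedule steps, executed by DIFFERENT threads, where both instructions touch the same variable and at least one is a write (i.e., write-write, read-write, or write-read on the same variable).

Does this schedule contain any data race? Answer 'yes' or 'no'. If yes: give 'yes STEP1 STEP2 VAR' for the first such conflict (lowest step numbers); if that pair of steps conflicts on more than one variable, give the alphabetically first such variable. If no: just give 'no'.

Answer: yes 2 3 z

Derivation:
Steps 1,2: same thread (C). No race.
Steps 2,3: C(z = 3) vs A(z = z - 3). RACE on z (W-W).
Steps 3,4: same thread (A). No race.
Steps 4,5: A(r=-,w=y) vs B(r=-,w=z). No conflict.
Steps 5,6: B(z = 5) vs C(z = y). RACE on z (W-W).
Steps 6,7: C(z = y) vs B(y = x). RACE on y (R-W).
First conflict at steps 2,3.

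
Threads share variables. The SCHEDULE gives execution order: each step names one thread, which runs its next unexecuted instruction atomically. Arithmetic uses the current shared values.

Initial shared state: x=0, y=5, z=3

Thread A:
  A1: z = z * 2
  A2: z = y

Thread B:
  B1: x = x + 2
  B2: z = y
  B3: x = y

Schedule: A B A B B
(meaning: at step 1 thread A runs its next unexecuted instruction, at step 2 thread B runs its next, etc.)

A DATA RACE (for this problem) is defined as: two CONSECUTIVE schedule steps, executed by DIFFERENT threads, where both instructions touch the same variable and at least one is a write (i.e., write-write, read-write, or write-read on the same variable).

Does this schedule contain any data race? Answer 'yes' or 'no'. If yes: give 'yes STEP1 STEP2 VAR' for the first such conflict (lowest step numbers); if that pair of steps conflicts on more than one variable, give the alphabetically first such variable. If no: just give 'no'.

Steps 1,2: A(r=z,w=z) vs B(r=x,w=x). No conflict.
Steps 2,3: B(r=x,w=x) vs A(r=y,w=z). No conflict.
Steps 3,4: A(z = y) vs B(z = y). RACE on z (W-W).
Steps 4,5: same thread (B). No race.
First conflict at steps 3,4.

Answer: yes 3 4 z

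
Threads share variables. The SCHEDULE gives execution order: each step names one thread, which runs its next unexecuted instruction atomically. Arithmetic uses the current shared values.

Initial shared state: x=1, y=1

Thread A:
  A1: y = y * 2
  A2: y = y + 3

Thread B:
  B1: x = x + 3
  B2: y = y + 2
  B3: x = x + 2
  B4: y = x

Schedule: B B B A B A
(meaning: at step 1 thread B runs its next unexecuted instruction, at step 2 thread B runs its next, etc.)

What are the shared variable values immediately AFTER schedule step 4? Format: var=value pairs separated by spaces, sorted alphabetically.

Answer: x=6 y=6

Derivation:
Step 1: thread B executes B1 (x = x + 3). Shared: x=4 y=1. PCs: A@0 B@1
Step 2: thread B executes B2 (y = y + 2). Shared: x=4 y=3. PCs: A@0 B@2
Step 3: thread B executes B3 (x = x + 2). Shared: x=6 y=3. PCs: A@0 B@3
Step 4: thread A executes A1 (y = y * 2). Shared: x=6 y=6. PCs: A@1 B@3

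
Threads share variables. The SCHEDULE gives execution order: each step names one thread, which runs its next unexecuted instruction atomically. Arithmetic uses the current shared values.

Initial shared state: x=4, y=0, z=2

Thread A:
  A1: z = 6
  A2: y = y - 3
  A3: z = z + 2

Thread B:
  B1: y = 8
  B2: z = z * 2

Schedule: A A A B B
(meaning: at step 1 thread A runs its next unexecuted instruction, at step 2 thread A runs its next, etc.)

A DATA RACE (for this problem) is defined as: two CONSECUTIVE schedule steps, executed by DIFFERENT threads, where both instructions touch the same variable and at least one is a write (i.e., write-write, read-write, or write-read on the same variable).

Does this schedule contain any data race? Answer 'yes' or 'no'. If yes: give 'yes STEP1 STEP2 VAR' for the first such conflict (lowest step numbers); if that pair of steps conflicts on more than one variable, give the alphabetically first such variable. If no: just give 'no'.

Steps 1,2: same thread (A). No race.
Steps 2,3: same thread (A). No race.
Steps 3,4: A(r=z,w=z) vs B(r=-,w=y). No conflict.
Steps 4,5: same thread (B). No race.

Answer: no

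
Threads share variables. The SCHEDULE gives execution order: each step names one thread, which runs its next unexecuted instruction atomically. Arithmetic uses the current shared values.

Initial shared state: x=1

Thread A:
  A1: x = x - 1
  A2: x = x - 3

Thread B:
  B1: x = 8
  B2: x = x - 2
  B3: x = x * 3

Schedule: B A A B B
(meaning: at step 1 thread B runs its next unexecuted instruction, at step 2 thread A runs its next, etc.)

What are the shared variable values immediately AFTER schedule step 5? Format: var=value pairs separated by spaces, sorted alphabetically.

Answer: x=6

Derivation:
Step 1: thread B executes B1 (x = 8). Shared: x=8. PCs: A@0 B@1
Step 2: thread A executes A1 (x = x - 1). Shared: x=7. PCs: A@1 B@1
Step 3: thread A executes A2 (x = x - 3). Shared: x=4. PCs: A@2 B@1
Step 4: thread B executes B2 (x = x - 2). Shared: x=2. PCs: A@2 B@2
Step 5: thread B executes B3 (x = x * 3). Shared: x=6. PCs: A@2 B@3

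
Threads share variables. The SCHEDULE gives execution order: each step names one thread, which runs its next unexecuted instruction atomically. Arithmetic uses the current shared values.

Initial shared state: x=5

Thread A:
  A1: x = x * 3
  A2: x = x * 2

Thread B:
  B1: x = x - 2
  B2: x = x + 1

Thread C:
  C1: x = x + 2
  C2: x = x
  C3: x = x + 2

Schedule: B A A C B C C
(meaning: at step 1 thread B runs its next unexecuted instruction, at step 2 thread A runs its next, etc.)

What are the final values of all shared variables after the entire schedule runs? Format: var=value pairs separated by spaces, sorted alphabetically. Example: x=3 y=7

Answer: x=23

Derivation:
Step 1: thread B executes B1 (x = x - 2). Shared: x=3. PCs: A@0 B@1 C@0
Step 2: thread A executes A1 (x = x * 3). Shared: x=9. PCs: A@1 B@1 C@0
Step 3: thread A executes A2 (x = x * 2). Shared: x=18. PCs: A@2 B@1 C@0
Step 4: thread C executes C1 (x = x + 2). Shared: x=20. PCs: A@2 B@1 C@1
Step 5: thread B executes B2 (x = x + 1). Shared: x=21. PCs: A@2 B@2 C@1
Step 6: thread C executes C2 (x = x). Shared: x=21. PCs: A@2 B@2 C@2
Step 7: thread C executes C3 (x = x + 2). Shared: x=23. PCs: A@2 B@2 C@3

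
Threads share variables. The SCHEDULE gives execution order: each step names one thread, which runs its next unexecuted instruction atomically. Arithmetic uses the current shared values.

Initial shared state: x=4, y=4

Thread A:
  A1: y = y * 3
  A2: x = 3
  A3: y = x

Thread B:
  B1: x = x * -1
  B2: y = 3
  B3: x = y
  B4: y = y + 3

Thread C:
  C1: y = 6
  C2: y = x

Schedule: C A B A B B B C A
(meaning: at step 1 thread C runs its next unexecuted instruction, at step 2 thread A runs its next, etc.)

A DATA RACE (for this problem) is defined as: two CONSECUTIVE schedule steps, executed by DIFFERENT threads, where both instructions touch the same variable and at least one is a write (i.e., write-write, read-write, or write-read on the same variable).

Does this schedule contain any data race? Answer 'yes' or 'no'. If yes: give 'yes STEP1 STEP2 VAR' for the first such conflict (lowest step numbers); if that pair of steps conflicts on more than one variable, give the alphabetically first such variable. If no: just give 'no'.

Answer: yes 1 2 y

Derivation:
Steps 1,2: C(y = 6) vs A(y = y * 3). RACE on y (W-W).
Steps 2,3: A(r=y,w=y) vs B(r=x,w=x). No conflict.
Steps 3,4: B(x = x * -1) vs A(x = 3). RACE on x (W-W).
Steps 4,5: A(r=-,w=x) vs B(r=-,w=y). No conflict.
Steps 5,6: same thread (B). No race.
Steps 6,7: same thread (B). No race.
Steps 7,8: B(y = y + 3) vs C(y = x). RACE on y (W-W).
Steps 8,9: C(y = x) vs A(y = x). RACE on y (W-W).
First conflict at steps 1,2.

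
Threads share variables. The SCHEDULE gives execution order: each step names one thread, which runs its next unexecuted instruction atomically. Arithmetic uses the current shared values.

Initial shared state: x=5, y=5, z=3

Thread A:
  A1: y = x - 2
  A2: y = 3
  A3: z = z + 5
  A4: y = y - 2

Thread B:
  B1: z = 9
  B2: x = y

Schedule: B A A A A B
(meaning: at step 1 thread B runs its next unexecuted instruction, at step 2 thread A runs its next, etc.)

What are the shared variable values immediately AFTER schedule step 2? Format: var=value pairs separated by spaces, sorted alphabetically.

Answer: x=5 y=3 z=9

Derivation:
Step 1: thread B executes B1 (z = 9). Shared: x=5 y=5 z=9. PCs: A@0 B@1
Step 2: thread A executes A1 (y = x - 2). Shared: x=5 y=3 z=9. PCs: A@1 B@1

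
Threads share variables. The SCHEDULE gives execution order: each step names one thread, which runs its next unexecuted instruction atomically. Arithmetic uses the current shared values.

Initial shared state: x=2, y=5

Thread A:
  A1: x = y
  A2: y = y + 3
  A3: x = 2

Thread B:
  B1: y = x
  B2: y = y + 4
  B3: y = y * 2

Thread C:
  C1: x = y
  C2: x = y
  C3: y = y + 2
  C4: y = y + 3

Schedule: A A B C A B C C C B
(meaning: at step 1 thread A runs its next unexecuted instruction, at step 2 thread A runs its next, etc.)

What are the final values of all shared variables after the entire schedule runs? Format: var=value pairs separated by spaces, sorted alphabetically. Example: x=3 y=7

Answer: x=9 y=28

Derivation:
Step 1: thread A executes A1 (x = y). Shared: x=5 y=5. PCs: A@1 B@0 C@0
Step 2: thread A executes A2 (y = y + 3). Shared: x=5 y=8. PCs: A@2 B@0 C@0
Step 3: thread B executes B1 (y = x). Shared: x=5 y=5. PCs: A@2 B@1 C@0
Step 4: thread C executes C1 (x = y). Shared: x=5 y=5. PCs: A@2 B@1 C@1
Step 5: thread A executes A3 (x = 2). Shared: x=2 y=5. PCs: A@3 B@1 C@1
Step 6: thread B executes B2 (y = y + 4). Shared: x=2 y=9. PCs: A@3 B@2 C@1
Step 7: thread C executes C2 (x = y). Shared: x=9 y=9. PCs: A@3 B@2 C@2
Step 8: thread C executes C3 (y = y + 2). Shared: x=9 y=11. PCs: A@3 B@2 C@3
Step 9: thread C executes C4 (y = y + 3). Shared: x=9 y=14. PCs: A@3 B@2 C@4
Step 10: thread B executes B3 (y = y * 2). Shared: x=9 y=28. PCs: A@3 B@3 C@4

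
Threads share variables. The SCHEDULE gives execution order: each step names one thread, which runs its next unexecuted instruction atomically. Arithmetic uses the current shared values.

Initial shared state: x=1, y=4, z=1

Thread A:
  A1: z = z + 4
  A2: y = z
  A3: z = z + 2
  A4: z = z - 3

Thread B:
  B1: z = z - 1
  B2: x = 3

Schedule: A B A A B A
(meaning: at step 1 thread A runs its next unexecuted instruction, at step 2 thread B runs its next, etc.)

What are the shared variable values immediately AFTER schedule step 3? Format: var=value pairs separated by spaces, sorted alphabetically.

Step 1: thread A executes A1 (z = z + 4). Shared: x=1 y=4 z=5. PCs: A@1 B@0
Step 2: thread B executes B1 (z = z - 1). Shared: x=1 y=4 z=4. PCs: A@1 B@1
Step 3: thread A executes A2 (y = z). Shared: x=1 y=4 z=4. PCs: A@2 B@1

Answer: x=1 y=4 z=4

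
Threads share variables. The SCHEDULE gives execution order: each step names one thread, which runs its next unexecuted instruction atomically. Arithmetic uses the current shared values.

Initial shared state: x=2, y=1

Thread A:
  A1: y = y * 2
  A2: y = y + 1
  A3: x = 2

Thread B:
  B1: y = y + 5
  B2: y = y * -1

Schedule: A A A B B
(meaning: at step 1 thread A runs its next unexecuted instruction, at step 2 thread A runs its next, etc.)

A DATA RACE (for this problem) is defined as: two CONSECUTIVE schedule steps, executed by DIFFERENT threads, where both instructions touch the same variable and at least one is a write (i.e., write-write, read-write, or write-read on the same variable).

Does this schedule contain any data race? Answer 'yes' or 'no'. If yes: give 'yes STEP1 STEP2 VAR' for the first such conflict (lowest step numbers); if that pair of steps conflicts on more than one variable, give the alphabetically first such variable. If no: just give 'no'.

Steps 1,2: same thread (A). No race.
Steps 2,3: same thread (A). No race.
Steps 3,4: A(r=-,w=x) vs B(r=y,w=y). No conflict.
Steps 4,5: same thread (B). No race.

Answer: no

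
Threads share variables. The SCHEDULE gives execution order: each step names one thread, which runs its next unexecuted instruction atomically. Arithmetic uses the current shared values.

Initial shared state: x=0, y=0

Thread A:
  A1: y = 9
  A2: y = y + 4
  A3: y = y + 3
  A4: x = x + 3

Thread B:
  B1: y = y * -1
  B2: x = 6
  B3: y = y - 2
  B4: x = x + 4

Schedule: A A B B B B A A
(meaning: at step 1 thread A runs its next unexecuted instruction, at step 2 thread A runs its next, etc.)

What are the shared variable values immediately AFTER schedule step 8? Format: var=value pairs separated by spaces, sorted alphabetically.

Step 1: thread A executes A1 (y = 9). Shared: x=0 y=9. PCs: A@1 B@0
Step 2: thread A executes A2 (y = y + 4). Shared: x=0 y=13. PCs: A@2 B@0
Step 3: thread B executes B1 (y = y * -1). Shared: x=0 y=-13. PCs: A@2 B@1
Step 4: thread B executes B2 (x = 6). Shared: x=6 y=-13. PCs: A@2 B@2
Step 5: thread B executes B3 (y = y - 2). Shared: x=6 y=-15. PCs: A@2 B@3
Step 6: thread B executes B4 (x = x + 4). Shared: x=10 y=-15. PCs: A@2 B@4
Step 7: thread A executes A3 (y = y + 3). Shared: x=10 y=-12. PCs: A@3 B@4
Step 8: thread A executes A4 (x = x + 3). Shared: x=13 y=-12. PCs: A@4 B@4

Answer: x=13 y=-12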